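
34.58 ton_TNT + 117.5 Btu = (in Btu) 1.371e+08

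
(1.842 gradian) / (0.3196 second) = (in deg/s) 5.187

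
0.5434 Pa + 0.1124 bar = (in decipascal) 1.124e+05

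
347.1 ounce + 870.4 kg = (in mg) 8.802e+08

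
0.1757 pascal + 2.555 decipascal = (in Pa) 0.4312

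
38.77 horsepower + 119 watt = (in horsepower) 38.93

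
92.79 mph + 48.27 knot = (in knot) 128.9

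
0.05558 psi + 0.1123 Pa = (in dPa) 3833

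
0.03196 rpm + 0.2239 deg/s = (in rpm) 0.06928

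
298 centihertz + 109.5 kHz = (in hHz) 1095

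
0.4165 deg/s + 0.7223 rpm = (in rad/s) 0.08291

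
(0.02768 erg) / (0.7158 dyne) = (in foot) 0.001269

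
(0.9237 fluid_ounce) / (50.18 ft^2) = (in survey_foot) 1.922e-05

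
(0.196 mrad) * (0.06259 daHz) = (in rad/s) 0.0001227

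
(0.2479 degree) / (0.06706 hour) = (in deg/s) 0.001027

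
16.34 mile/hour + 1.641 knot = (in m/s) 8.149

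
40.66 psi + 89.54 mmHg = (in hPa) 2923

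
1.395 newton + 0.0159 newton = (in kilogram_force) 0.1439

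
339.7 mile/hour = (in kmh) 546.7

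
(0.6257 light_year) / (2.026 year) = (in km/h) 3.335e+08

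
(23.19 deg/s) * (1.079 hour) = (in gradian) 1.001e+05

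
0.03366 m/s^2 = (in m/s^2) 0.03366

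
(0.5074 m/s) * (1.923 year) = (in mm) 3.077e+10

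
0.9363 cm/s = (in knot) 0.0182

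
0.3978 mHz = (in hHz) 3.978e-06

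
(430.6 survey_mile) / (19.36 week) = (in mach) 0.0001738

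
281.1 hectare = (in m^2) 2.811e+06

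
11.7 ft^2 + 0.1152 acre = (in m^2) 467.3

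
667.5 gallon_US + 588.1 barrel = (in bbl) 604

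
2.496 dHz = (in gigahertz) 2.496e-10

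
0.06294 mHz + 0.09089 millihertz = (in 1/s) 0.0001538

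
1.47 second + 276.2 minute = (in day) 0.1918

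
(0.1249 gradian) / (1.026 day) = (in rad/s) 2.213e-08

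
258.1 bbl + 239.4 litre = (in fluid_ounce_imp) 1.453e+06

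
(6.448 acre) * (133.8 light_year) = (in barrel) 2.078e+23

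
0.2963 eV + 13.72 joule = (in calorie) 3.279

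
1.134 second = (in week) 1.875e-06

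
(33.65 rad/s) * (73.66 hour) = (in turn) 1.42e+06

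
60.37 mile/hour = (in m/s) 26.99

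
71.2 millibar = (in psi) 1.033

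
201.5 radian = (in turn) 32.07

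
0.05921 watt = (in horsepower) 7.94e-05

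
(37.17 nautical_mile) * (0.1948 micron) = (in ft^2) 0.1443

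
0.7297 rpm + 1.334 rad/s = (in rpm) 13.47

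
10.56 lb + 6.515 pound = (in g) 7745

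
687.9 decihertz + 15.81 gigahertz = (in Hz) 1.581e+10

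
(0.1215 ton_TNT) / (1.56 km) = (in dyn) 3.259e+10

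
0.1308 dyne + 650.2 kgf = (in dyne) 6.376e+08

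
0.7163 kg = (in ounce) 25.27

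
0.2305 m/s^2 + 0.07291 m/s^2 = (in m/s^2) 0.3034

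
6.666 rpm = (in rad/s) 0.6981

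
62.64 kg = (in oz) 2210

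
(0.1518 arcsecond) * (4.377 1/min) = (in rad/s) 5.369e-08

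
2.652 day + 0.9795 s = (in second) 2.291e+05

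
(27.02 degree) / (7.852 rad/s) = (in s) 0.06006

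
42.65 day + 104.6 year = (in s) 3.302e+09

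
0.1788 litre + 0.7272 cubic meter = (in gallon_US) 192.2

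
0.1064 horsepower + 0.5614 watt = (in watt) 79.9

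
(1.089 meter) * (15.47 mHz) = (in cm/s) 1.685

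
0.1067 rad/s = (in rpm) 1.019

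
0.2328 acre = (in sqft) 1.014e+04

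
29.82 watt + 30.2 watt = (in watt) 60.02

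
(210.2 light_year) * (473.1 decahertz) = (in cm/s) 9.408e+23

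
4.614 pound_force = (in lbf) 4.614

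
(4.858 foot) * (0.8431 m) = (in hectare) 0.0001248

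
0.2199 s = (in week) 3.636e-07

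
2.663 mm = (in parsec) 8.63e-20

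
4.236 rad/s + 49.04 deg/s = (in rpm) 48.62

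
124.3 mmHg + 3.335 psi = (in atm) 0.3905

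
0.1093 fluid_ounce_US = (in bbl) 2.033e-05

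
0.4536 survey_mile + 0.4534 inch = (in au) 4.88e-09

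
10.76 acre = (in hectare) 4.354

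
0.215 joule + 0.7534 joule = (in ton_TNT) 2.315e-10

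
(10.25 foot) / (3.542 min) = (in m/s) 0.0147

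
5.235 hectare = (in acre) 12.94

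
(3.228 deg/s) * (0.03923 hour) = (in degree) 455.9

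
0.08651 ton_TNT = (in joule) 3.62e+08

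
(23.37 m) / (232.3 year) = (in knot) 6.201e-09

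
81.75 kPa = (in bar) 0.8175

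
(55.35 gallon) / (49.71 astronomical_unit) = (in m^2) 2.817e-14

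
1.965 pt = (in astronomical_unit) 4.634e-15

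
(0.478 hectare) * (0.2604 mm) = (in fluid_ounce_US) 4.209e+04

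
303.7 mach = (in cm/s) 1.034e+07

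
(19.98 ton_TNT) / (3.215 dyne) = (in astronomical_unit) 1.738e+04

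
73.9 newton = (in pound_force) 16.61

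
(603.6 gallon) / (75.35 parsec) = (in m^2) 9.827e-19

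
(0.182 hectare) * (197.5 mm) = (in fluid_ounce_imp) 1.265e+07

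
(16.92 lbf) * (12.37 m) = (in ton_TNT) 2.225e-07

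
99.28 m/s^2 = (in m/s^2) 99.28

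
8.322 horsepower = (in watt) 6206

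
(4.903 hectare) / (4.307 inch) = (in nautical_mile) 242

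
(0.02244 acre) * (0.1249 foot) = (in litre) 3457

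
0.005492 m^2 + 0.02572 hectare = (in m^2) 257.2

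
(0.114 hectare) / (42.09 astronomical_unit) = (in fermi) 1.811e+05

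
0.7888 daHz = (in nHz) 7.888e+09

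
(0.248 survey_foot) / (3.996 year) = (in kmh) 2.159e-09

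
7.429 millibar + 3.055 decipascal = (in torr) 5.574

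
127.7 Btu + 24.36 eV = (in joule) 1.347e+05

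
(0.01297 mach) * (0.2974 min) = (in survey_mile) 0.04897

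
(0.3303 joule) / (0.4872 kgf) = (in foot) 0.2268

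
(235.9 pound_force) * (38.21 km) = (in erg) 4.01e+14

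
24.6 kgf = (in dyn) 2.412e+07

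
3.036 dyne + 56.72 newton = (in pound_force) 12.75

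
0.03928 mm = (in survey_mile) 2.441e-08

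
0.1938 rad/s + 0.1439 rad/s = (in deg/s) 19.35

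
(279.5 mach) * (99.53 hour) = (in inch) 1.343e+12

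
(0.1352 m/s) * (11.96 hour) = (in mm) 5.821e+06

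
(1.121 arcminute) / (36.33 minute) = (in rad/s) 1.496e-07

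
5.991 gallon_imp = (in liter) 27.24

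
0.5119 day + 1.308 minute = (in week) 0.07326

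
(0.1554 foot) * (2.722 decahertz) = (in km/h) 4.641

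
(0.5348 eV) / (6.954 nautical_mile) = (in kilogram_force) 6.784e-25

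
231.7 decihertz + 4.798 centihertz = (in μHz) 2.322e+07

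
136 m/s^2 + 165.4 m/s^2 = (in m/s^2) 301.4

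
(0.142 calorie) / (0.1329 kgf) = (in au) 3.047e-12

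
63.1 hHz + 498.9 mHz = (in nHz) 6.31e+12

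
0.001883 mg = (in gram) 1.883e-06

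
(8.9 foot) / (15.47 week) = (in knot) 5.636e-07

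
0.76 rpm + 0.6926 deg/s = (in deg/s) 5.253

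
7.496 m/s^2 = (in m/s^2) 7.496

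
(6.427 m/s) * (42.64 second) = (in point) 7.768e+05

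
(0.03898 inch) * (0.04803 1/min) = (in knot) 1.541e-06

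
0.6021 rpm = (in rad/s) 0.06305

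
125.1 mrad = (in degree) 7.168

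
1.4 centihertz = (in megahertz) 1.4e-08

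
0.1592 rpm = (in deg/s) 0.9552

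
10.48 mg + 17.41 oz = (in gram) 493.6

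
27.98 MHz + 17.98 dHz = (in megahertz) 27.98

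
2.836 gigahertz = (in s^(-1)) 2.836e+09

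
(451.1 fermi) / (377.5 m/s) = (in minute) 1.992e-17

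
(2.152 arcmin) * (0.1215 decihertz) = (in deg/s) 0.0004358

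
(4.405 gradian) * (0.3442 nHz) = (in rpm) 2.274e-10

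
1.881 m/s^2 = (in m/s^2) 1.881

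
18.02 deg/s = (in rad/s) 0.3145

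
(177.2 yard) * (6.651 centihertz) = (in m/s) 10.78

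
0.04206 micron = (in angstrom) 420.6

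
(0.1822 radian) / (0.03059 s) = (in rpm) 56.88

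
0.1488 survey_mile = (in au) 1.601e-09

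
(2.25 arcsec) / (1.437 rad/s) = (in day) 8.786e-11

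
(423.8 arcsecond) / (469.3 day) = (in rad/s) 5.067e-11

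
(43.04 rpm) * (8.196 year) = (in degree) 6.675e+10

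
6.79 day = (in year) 0.0186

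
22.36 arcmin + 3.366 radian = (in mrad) 3373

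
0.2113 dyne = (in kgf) 2.155e-07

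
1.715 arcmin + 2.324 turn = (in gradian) 929.6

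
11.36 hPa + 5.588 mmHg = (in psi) 0.2728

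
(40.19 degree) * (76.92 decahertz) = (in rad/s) 539.6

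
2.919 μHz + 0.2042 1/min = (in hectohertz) 3.406e-05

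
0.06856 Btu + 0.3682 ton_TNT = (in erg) 1.541e+16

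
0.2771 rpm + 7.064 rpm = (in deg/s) 44.05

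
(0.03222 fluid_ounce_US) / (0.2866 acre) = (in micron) 0.0008216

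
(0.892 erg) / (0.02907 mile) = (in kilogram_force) 1.944e-10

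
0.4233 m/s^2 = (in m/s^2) 0.4233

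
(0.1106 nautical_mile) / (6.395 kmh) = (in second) 115.3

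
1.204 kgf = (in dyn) 1.181e+06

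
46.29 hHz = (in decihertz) 4.629e+04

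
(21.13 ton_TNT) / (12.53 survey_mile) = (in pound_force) 9.856e+05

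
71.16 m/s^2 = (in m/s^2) 71.16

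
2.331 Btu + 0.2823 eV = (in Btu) 2.331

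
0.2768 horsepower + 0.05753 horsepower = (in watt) 249.3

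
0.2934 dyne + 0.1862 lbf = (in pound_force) 0.1862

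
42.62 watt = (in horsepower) 0.05715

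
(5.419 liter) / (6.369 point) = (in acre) 0.000596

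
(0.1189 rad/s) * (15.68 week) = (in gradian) 7.178e+07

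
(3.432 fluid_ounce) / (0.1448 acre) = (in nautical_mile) 9.352e-11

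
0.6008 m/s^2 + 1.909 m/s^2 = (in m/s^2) 2.51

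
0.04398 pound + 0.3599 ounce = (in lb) 0.06647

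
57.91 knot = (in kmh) 107.2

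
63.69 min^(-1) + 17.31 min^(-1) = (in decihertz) 13.5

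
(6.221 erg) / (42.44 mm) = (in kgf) 1.495e-06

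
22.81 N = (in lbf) 5.128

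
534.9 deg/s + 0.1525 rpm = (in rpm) 89.3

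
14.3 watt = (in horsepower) 0.01918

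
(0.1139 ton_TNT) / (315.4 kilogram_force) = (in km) 154.1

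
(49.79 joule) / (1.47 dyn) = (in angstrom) 3.387e+16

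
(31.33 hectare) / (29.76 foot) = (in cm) 3.454e+06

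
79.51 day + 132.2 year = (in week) 6905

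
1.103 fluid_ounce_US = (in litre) 0.03262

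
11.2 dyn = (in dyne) 11.2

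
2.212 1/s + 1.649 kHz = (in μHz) 1.651e+09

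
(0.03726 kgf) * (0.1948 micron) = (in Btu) 6.746e-11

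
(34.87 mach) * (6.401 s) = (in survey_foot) 2.493e+05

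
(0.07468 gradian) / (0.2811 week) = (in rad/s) 6.9e-09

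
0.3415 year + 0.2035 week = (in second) 1.089e+07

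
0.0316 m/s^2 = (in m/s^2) 0.0316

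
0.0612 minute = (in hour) 0.00102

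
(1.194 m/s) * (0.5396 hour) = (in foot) 7610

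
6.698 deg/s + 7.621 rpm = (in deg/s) 52.42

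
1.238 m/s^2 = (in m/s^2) 1.238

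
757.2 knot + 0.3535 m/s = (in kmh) 1404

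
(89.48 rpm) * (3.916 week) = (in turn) 3.532e+06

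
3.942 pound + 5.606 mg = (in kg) 1.788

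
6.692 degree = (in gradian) 7.436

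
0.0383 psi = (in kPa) 0.2641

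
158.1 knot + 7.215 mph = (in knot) 164.4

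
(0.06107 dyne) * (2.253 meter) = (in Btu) 1.304e-09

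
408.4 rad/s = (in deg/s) 2.34e+04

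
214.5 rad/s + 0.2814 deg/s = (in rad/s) 214.5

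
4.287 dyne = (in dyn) 4.287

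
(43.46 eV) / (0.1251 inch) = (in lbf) 4.926e-16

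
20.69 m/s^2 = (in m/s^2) 20.69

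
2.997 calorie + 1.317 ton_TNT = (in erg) 5.51e+16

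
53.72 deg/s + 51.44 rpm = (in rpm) 60.39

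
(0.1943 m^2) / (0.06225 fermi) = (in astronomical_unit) 2.086e+04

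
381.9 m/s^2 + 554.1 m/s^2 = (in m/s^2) 936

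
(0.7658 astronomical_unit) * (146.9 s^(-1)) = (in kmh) 6.058e+13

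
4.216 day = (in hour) 101.2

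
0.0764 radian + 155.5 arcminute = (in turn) 0.01936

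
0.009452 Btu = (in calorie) 2.383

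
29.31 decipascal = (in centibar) 0.002931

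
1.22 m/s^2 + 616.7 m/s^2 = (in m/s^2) 617.9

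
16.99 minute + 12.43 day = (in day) 12.44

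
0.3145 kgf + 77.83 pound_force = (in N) 349.3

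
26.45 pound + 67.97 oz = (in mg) 1.392e+07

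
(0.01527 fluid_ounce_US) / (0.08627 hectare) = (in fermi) 5.235e+05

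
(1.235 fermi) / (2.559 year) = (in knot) 2.975e-23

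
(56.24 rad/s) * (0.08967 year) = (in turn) 2.531e+07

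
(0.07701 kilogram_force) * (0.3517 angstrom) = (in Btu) 2.517e-14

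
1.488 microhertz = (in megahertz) 1.488e-12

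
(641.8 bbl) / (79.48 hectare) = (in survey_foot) 0.0004212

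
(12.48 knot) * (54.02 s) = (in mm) 3.468e+05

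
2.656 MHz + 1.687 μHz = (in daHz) 2.656e+05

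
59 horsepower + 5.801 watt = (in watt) 4.4e+04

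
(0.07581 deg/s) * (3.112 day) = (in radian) 355.8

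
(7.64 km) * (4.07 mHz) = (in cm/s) 3109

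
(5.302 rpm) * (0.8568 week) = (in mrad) 2.877e+08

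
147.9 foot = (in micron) 4.508e+07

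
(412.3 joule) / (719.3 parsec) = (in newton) 1.858e-17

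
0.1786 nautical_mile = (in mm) 3.308e+05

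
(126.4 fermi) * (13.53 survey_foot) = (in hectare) 5.213e-17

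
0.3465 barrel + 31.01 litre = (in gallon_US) 22.74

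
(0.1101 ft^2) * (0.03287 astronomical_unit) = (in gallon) 1.329e+10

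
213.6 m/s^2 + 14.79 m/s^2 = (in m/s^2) 228.4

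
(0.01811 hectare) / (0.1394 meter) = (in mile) 0.8072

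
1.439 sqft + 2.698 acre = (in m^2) 1.092e+04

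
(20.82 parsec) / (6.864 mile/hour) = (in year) 6.639e+09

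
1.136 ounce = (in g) 32.21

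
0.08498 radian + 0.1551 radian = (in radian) 0.2401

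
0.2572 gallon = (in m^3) 0.0009736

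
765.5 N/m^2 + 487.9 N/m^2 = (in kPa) 1.253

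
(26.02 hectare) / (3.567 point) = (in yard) 2.261e+08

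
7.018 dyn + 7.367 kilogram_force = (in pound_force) 16.24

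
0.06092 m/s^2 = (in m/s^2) 0.06092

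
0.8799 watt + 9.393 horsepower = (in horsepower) 9.394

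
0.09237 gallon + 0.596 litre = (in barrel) 0.005948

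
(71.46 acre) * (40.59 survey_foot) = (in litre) 3.578e+09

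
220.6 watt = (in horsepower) 0.2958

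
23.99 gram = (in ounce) 0.8462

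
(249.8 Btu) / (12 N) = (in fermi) 2.196e+19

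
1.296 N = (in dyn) 1.296e+05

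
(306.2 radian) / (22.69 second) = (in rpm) 128.9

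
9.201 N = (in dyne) 9.201e+05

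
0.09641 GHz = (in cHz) 9.641e+09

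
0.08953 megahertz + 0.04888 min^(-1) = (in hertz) 8.953e+04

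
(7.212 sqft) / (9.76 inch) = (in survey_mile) 0.001679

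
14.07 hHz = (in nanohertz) 1.407e+12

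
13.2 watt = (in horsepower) 0.0177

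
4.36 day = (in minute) 6278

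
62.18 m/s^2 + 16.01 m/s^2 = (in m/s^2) 78.19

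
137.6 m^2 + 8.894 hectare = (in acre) 22.01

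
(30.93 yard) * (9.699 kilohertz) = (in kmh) 9.875e+05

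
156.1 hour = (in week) 0.9292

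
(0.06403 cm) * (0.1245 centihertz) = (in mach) 2.341e-09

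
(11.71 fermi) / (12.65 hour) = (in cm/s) 2.571e-17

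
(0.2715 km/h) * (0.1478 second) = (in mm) 11.15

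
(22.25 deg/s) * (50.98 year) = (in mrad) 6.243e+11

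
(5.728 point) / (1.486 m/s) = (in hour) 3.777e-07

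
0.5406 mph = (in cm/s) 24.17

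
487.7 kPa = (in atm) 4.813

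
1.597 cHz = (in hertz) 0.01597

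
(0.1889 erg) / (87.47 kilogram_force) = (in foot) 7.225e-11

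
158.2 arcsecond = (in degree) 0.04394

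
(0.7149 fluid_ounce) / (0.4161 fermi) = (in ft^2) 5.469e+11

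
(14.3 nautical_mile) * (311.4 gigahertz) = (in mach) 2.422e+13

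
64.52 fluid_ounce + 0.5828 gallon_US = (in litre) 4.114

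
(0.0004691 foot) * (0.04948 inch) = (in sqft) 1.934e-06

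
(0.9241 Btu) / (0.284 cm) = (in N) 3.433e+05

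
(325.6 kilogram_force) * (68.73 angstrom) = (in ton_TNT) 5.245e-15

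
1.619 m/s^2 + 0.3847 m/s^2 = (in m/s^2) 2.004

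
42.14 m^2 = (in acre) 0.01041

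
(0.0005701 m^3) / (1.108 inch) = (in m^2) 0.02026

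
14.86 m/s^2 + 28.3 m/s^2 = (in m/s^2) 43.16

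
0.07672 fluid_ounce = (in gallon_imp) 0.0004991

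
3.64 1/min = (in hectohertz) 0.0006067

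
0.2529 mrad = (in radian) 0.0002529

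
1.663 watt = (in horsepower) 0.00223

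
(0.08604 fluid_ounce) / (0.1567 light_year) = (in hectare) 1.716e-25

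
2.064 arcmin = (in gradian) 0.03822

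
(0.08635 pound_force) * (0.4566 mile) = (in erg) 2.822e+09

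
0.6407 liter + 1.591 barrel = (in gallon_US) 66.99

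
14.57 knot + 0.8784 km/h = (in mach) 0.02273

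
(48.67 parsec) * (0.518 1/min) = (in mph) 2.9e+16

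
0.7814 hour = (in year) 8.92e-05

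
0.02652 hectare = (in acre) 0.06553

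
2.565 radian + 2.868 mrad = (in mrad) 2568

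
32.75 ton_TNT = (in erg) 1.37e+18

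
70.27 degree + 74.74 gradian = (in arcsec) 4.951e+05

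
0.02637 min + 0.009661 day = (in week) 0.001383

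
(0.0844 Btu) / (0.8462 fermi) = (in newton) 1.052e+17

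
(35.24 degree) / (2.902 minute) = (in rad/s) 0.003532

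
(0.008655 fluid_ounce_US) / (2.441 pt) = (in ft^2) 0.003199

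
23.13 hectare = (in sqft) 2.49e+06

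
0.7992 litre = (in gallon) 0.2111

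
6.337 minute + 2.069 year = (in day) 755.2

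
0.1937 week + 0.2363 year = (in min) 1.262e+05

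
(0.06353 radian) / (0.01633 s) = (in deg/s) 222.9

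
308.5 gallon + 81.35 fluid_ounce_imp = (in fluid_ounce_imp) 4.118e+04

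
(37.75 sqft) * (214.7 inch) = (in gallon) 5052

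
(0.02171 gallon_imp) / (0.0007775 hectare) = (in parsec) 4.114e-22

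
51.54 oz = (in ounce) 51.54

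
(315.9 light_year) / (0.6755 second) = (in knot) 8.6e+18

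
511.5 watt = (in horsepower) 0.6859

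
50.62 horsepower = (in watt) 3.775e+04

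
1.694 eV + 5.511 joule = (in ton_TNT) 1.317e-09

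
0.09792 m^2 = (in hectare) 9.792e-06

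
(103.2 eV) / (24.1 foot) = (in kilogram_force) 2.295e-19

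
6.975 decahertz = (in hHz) 0.6975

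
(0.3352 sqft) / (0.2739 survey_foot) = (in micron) 3.73e+05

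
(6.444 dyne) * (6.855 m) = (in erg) 4417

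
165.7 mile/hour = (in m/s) 74.07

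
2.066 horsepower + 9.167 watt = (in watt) 1550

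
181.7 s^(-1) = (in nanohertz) 1.817e+11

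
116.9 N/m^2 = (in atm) 0.001154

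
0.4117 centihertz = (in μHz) 4117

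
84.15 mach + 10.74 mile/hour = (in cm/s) 2.866e+06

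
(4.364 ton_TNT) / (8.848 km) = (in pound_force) 4.639e+05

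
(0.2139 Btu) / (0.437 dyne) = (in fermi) 5.164e+22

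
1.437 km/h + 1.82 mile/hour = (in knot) 2.357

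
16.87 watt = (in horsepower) 0.02262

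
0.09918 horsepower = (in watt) 73.96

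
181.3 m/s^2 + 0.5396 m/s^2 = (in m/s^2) 181.8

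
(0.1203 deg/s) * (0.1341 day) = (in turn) 3.872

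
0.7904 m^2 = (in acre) 0.0001953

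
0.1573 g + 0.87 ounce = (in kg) 0.02482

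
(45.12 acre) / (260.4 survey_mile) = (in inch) 17.15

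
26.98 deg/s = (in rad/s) 0.4709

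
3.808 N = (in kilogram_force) 0.3883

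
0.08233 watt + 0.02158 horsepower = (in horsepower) 0.02169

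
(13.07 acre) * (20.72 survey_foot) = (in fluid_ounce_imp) 1.176e+10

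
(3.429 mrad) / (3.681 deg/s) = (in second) 0.05337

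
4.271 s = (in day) 4.943e-05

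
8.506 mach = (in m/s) 2896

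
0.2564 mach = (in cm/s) 8730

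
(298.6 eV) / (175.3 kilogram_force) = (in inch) 1.096e-18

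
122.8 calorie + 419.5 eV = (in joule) 513.8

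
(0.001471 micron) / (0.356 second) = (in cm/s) 4.132e-07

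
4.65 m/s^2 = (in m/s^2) 4.65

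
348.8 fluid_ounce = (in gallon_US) 2.725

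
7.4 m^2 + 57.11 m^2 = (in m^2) 64.51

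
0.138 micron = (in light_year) 1.459e-23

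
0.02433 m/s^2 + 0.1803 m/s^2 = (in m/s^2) 0.2046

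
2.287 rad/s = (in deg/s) 131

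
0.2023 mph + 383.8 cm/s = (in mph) 8.788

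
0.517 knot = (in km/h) 0.9575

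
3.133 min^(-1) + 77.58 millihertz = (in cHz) 12.98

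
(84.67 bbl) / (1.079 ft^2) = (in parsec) 4.352e-15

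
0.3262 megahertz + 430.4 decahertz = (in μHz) 3.305e+11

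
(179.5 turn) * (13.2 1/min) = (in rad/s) 248.1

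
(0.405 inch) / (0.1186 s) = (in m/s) 0.08674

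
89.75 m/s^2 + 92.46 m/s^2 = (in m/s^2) 182.2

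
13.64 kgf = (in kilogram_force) 13.64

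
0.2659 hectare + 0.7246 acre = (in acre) 1.382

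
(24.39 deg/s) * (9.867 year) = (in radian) 1.325e+08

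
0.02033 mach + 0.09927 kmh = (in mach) 0.02041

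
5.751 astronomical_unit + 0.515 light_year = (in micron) 4.873e+21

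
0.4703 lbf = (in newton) 2.092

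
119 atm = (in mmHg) 9.044e+04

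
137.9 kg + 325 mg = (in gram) 1.379e+05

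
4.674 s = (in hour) 0.001298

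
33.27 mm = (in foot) 0.1092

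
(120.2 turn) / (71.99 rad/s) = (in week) 1.735e-05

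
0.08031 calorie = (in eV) 2.097e+18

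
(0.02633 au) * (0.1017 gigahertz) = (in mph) 8.961e+17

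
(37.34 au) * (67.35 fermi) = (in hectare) 3.762e-05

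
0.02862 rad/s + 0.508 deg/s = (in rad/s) 0.03749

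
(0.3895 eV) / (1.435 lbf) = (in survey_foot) 3.207e-20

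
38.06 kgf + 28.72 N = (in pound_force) 90.36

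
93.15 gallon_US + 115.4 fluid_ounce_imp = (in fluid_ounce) 1.203e+04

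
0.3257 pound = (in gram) 147.7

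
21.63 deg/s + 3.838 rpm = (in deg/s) 44.66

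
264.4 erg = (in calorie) 6.319e-06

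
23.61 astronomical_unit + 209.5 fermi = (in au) 23.61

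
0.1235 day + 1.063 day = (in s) 1.025e+05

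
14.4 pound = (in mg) 6.532e+06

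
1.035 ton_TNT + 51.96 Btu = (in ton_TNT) 1.035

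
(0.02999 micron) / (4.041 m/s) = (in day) 8.59e-14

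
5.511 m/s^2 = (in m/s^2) 5.511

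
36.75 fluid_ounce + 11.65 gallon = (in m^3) 0.04519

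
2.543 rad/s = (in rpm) 24.28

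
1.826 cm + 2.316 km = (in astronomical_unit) 1.548e-08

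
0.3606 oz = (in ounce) 0.3606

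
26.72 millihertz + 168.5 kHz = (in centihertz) 1.685e+07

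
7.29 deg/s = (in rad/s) 0.1272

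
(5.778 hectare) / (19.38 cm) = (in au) 1.993e-06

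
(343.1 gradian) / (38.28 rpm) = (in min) 0.02241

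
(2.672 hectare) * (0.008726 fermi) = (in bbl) 1.467e-12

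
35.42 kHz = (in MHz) 0.03542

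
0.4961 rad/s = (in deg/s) 28.42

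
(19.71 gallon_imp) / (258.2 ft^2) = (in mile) 2.321e-06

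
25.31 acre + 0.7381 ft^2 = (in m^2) 1.024e+05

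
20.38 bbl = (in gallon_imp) 712.7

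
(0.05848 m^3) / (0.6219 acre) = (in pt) 0.06587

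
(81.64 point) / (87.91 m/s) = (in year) 1.039e-11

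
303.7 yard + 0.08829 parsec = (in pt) 7.723e+18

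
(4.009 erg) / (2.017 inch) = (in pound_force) 1.759e-06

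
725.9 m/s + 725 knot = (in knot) 2136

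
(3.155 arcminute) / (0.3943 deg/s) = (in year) 4.229e-09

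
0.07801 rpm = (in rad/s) 0.008169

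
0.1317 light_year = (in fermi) 1.246e+30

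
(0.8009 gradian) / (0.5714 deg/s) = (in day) 1.46e-05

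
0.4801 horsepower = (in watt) 358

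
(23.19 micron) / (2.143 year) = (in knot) 6.67e-13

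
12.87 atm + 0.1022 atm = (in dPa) 1.314e+07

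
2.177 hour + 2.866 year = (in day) 1046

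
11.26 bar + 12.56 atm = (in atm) 23.67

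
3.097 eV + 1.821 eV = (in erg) 7.88e-12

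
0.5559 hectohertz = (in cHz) 5559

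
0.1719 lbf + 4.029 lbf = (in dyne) 1.869e+06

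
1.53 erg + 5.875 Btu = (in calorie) 1481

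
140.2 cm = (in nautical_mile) 0.000757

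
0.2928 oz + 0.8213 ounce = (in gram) 31.58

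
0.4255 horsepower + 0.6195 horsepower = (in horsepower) 1.045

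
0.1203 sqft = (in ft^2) 0.1203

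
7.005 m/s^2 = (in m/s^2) 7.005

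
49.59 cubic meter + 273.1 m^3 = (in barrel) 2030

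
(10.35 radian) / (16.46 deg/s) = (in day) 0.000417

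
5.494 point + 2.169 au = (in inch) 1.277e+13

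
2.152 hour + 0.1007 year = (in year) 0.1009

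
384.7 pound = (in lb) 384.7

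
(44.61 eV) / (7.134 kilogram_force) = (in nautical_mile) 5.516e-23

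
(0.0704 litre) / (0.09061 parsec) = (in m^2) 2.518e-20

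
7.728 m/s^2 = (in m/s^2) 7.728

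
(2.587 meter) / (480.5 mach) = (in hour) 4.392e-09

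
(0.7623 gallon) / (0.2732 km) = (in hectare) 1.056e-09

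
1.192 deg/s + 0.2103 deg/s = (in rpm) 0.2337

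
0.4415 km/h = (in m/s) 0.1226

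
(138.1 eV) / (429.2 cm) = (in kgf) 5.257e-19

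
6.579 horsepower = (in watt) 4906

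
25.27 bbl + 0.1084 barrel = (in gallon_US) 1066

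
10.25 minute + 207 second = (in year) 2.607e-05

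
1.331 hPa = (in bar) 0.001331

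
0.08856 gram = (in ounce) 0.003124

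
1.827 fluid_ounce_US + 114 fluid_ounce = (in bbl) 0.02155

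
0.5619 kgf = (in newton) 5.51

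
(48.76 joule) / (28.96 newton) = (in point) 4773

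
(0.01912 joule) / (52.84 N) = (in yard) 0.0003957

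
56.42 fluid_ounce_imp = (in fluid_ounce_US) 54.21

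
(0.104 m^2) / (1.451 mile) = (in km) 4.454e-08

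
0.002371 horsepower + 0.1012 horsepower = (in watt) 77.23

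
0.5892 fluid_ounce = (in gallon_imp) 0.003833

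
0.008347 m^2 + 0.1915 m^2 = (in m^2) 0.1998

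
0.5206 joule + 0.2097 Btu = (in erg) 2.218e+09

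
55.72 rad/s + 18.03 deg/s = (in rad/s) 56.03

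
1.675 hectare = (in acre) 4.139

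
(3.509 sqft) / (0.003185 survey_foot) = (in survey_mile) 0.2087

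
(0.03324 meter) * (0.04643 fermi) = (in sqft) 1.661e-17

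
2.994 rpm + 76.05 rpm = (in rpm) 79.04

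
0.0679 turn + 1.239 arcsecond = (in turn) 0.0679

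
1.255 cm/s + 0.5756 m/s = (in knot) 1.143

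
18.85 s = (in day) 0.0002182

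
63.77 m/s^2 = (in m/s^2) 63.77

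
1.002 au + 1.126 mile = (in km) 1.499e+08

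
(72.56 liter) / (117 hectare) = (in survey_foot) 2.035e-07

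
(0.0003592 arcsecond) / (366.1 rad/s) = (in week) 7.865e-18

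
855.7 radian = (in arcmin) 2.942e+06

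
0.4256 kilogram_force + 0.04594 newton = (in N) 4.22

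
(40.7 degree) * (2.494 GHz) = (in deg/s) 1.015e+11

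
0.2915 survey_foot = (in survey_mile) 5.521e-05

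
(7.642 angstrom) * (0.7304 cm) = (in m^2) 5.582e-12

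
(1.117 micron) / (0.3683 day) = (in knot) 6.823e-11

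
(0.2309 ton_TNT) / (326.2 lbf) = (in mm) 6.658e+08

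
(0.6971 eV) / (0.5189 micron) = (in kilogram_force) 2.195e-14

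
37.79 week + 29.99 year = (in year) 30.71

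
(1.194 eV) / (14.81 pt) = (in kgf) 3.734e-18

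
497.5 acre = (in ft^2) 2.167e+07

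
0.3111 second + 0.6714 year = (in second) 2.117e+07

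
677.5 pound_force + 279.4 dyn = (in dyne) 3.014e+08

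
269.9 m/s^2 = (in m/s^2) 269.9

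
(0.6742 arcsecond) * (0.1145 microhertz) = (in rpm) 3.574e-12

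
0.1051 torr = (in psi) 0.002032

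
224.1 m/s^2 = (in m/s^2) 224.1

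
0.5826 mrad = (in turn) 9.272e-05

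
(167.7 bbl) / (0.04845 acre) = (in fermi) 1.36e+14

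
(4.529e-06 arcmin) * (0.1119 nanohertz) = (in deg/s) 8.447e-18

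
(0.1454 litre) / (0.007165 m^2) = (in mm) 20.29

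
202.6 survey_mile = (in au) 2.18e-06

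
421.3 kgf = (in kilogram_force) 421.3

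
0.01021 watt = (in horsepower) 1.369e-05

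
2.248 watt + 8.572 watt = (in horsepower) 0.01451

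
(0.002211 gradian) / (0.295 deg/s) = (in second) 0.006745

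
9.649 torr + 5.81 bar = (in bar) 5.823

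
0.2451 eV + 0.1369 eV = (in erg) 6.12e-13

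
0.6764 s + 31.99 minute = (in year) 6.089e-05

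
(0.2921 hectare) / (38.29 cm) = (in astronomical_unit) 5.099e-08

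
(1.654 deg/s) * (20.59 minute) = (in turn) 5.676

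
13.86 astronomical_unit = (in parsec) 6.72e-05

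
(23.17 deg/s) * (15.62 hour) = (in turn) 3619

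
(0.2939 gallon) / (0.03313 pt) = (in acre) 0.02352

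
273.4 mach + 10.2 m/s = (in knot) 1.81e+05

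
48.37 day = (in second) 4.179e+06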